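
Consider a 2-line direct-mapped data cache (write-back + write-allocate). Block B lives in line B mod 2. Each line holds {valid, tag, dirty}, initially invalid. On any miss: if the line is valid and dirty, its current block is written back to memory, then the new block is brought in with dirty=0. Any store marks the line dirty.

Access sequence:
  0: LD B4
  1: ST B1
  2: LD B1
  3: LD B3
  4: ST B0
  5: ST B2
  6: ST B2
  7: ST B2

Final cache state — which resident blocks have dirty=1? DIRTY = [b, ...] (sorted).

  0 | R B4 → L0 miss [-]
  1 | W B1 → L1 miss [D]
  2 | R B1 → L1 hit [D]
  3 | R B3 → L1 miss wb→B1 [-]
  4 | W B0 → L0 miss [D]
  5 | W B2 → L0 miss wb→B0 [D]
  6 | W B2 → L0 hit [D]
  7 | W B2 → L0 hit [D]

DIRTY = [2]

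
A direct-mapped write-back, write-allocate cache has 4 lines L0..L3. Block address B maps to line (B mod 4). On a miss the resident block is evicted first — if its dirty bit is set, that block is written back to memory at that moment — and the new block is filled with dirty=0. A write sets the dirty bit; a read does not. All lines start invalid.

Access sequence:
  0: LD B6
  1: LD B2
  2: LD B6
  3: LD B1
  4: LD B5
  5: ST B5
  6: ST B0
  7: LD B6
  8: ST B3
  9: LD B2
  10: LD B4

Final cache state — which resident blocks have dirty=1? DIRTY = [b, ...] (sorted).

DIRTY = [3, 5]

0: R B6 -> L2 miss  d=-]
1: R B2 -> L2 miss  d=-]
2: R B6 -> L2 miss  d=-]
3: R B1 -> L1 miss  d=-]
4: R B5 -> L1 miss  d=-]
5: W B5 -> L1 hit  d=D]
6: W B0 -> L0 miss  d=D]
7: R B6 -> L2 hit  d=-]
8: W B3 -> L3 miss  d=D]
9: R B2 -> L2 miss  d=-]
10: R B4 -> L0 miss wb->B0  d=-]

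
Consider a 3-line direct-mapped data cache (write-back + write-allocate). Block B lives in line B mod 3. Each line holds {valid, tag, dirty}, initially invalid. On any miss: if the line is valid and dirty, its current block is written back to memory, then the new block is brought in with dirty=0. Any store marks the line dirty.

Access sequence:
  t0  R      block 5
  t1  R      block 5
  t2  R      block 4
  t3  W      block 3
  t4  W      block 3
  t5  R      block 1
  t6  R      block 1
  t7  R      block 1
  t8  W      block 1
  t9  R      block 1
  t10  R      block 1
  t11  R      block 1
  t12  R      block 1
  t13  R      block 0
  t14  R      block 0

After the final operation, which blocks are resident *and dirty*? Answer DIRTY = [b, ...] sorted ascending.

DIRTY = [1]

  0 | R B5 → L2 miss [-]
  1 | R B5 → L2 hit [-]
  2 | R B4 → L1 miss [-]
  3 | W B3 → L0 miss [D]
  4 | W B3 → L0 hit [D]
  5 | R B1 → L1 miss [-]
  6 | R B1 → L1 hit [-]
  7 | R B1 → L1 hit [-]
  8 | W B1 → L1 hit [D]
  9 | R B1 → L1 hit [D]
  10 | R B1 → L1 hit [D]
  11 | R B1 → L1 hit [D]
  12 | R B1 → L1 hit [D]
  13 | R B0 → L0 miss wb→B3 [-]
  14 | R B0 → L0 hit [-]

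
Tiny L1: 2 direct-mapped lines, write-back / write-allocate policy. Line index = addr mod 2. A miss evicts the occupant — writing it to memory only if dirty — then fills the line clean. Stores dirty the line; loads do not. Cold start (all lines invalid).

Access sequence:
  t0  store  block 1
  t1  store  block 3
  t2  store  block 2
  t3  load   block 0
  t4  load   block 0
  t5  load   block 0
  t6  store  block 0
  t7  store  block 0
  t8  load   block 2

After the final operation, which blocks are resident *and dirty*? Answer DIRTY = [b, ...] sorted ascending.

DIRTY = [3]

0: W B1 → L1 miss [D]
1: W B3 → L1 miss wb→B1 [D]
2: W B2 → L0 miss [D]
3: R B0 → L0 miss wb→B2 [-]
4: R B0 → L0 hit [-]
5: R B0 → L0 hit [-]
6: W B0 → L0 hit [D]
7: W B0 → L0 hit [D]
8: R B2 → L0 miss wb→B0 [-]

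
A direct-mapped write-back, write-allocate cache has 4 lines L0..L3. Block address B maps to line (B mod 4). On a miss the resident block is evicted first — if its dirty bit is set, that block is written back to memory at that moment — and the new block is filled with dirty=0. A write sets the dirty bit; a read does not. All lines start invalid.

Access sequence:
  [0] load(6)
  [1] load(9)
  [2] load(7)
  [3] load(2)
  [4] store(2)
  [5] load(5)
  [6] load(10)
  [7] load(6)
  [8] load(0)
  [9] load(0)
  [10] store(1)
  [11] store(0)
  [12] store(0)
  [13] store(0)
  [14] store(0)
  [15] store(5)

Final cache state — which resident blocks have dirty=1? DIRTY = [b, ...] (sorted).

DIRTY = [0, 5]

0: R B6 → L2 miss [-]
1: R B9 → L1 miss [-]
2: R B7 → L3 miss [-]
3: R B2 → L2 miss [-]
4: W B2 → L2 hit [D]
5: R B5 → L1 miss [-]
6: R B10 → L2 miss wb→B2 [-]
7: R B6 → L2 miss [-]
8: R B0 → L0 miss [-]
9: R B0 → L0 hit [-]
10: W B1 → L1 miss [D]
11: W B0 → L0 hit [D]
12: W B0 → L0 hit [D]
13: W B0 → L0 hit [D]
14: W B0 → L0 hit [D]
15: W B5 → L1 miss wb→B1 [D]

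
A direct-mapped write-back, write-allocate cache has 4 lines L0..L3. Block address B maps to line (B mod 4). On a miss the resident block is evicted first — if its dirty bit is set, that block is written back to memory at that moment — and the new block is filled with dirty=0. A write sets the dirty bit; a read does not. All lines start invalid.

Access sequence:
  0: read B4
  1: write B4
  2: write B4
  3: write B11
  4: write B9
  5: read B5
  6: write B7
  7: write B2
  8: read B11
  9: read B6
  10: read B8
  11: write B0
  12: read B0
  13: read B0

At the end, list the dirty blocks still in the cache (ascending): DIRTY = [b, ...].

DIRTY = [0]

0: R B4 → L0 miss [-]
1: W B4 → L0 hit [D]
2: W B4 → L0 hit [D]
3: W B11 → L3 miss [D]
4: W B9 → L1 miss [D]
5: R B5 → L1 miss wb→B9 [-]
6: W B7 → L3 miss wb→B11 [D]
7: W B2 → L2 miss [D]
8: R B11 → L3 miss wb→B7 [-]
9: R B6 → L2 miss wb→B2 [-]
10: R B8 → L0 miss wb→B4 [-]
11: W B0 → L0 miss [D]
12: R B0 → L0 hit [D]
13: R B0 → L0 hit [D]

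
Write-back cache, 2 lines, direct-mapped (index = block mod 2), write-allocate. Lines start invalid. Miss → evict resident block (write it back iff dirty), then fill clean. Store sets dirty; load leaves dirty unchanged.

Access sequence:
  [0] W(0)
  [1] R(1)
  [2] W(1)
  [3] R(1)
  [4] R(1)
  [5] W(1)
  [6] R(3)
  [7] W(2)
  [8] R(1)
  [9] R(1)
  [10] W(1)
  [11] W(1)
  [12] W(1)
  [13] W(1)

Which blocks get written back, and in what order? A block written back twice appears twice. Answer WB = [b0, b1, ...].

WB = [1, 0]

0: W B0 -> L0 miss  d=D]
1: R B1 -> L1 miss  d=-]
2: W B1 -> L1 hit  d=D]
3: R B1 -> L1 hit  d=D]
4: R B1 -> L1 hit  d=D]
5: W B1 -> L1 hit  d=D]
6: R B3 -> L1 miss wb->B1  d=-]
7: W B2 -> L0 miss wb->B0  d=D]
8: R B1 -> L1 miss  d=-]
9: R B1 -> L1 hit  d=-]
10: W B1 -> L1 hit  d=D]
11: W B1 -> L1 hit  d=D]
12: W B1 -> L1 hit  d=D]
13: W B1 -> L1 hit  d=D]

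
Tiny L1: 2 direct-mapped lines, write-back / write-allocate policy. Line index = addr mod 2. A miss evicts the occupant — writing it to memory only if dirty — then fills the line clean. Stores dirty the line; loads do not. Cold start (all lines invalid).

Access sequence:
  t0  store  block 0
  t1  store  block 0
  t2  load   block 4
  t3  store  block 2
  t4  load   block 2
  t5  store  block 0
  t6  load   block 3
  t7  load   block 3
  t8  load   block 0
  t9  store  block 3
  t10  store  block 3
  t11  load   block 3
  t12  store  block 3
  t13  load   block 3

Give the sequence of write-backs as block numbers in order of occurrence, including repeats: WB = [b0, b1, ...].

WB = [0, 2]

0: W B0 → L0 miss [D]
1: W B0 → L0 hit [D]
2: R B4 → L0 miss wb→B0 [-]
3: W B2 → L0 miss [D]
4: R B2 → L0 hit [D]
5: W B0 → L0 miss wb→B2 [D]
6: R B3 → L1 miss [-]
7: R B3 → L1 hit [-]
8: R B0 → L0 hit [D]
9: W B3 → L1 hit [D]
10: W B3 → L1 hit [D]
11: R B3 → L1 hit [D]
12: W B3 → L1 hit [D]
13: R B3 → L1 hit [D]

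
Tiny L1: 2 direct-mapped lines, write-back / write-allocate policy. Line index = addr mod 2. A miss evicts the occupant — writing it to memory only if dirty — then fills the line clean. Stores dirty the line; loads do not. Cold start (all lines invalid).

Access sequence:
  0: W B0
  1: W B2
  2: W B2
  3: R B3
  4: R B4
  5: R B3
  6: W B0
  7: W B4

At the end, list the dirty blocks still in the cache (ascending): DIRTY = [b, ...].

DIRTY = [4]

  0 | W B0 → L0 miss [D]
  1 | W B2 → L0 miss wb→B0 [D]
  2 | W B2 → L0 hit [D]
  3 | R B3 → L1 miss [-]
  4 | R B4 → L0 miss wb→B2 [-]
  5 | R B3 → L1 hit [-]
  6 | W B0 → L0 miss [D]
  7 | W B4 → L0 miss wb→B0 [D]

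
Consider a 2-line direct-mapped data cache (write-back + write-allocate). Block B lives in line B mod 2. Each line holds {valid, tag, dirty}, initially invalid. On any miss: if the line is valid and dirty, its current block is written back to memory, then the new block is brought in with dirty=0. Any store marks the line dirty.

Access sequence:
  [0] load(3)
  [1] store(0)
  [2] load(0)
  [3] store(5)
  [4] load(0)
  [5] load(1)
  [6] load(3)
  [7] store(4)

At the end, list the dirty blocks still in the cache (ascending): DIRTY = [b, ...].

0: R B3 -> L1 miss  d=-]
1: W B0 -> L0 miss  d=D]
2: R B0 -> L0 hit  d=D]
3: W B5 -> L1 miss  d=D]
4: R B0 -> L0 hit  d=D]
5: R B1 -> L1 miss wb->B5  d=-]
6: R B3 -> L1 miss  d=-]
7: W B4 -> L0 miss wb->B0  d=D]

DIRTY = [4]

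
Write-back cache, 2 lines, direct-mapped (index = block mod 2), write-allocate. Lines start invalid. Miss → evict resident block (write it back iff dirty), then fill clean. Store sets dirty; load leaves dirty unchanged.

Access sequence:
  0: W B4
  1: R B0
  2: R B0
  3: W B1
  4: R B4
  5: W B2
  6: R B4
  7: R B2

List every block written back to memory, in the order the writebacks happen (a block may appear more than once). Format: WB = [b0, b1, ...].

0: W B4 → L0 miss [D]
1: R B0 → L0 miss wb→B4 [-]
2: R B0 → L0 hit [-]
3: W B1 → L1 miss [D]
4: R B4 → L0 miss [-]
5: W B2 → L0 miss [D]
6: R B4 → L0 miss wb→B2 [-]
7: R B2 → L0 miss [-]

WB = [4, 2]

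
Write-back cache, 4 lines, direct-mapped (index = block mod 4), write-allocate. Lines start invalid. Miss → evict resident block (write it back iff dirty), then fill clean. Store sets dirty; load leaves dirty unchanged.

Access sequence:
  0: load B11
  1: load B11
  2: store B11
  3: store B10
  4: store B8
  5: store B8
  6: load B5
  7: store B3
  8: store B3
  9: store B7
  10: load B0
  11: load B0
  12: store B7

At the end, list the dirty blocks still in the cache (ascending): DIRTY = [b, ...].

DIRTY = [7, 10]

0: R B11 -> L3 miss  d=-]
1: R B11 -> L3 hit  d=-]
2: W B11 -> L3 hit  d=D]
3: W B10 -> L2 miss  d=D]
4: W B8 -> L0 miss  d=D]
5: W B8 -> L0 hit  d=D]
6: R B5 -> L1 miss  d=-]
7: W B3 -> L3 miss wb->B11  d=D]
8: W B3 -> L3 hit  d=D]
9: W B7 -> L3 miss wb->B3  d=D]
10: R B0 -> L0 miss wb->B8  d=-]
11: R B0 -> L0 hit  d=-]
12: W B7 -> L3 hit  d=D]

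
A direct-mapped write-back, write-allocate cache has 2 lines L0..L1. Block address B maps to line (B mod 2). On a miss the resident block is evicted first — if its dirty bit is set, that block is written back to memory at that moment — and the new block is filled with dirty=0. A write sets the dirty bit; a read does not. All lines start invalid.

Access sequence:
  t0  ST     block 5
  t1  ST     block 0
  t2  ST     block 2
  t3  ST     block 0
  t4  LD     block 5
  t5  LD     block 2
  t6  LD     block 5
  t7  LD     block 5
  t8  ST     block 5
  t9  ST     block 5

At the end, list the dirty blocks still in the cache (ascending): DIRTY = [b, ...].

  0 | W B5 → L1 miss [D]
  1 | W B0 → L0 miss [D]
  2 | W B2 → L0 miss wb→B0 [D]
  3 | W B0 → L0 miss wb→B2 [D]
  4 | R B5 → L1 hit [D]
  5 | R B2 → L0 miss wb→B0 [-]
  6 | R B5 → L1 hit [D]
  7 | R B5 → L1 hit [D]
  8 | W B5 → L1 hit [D]
  9 | W B5 → L1 hit [D]

DIRTY = [5]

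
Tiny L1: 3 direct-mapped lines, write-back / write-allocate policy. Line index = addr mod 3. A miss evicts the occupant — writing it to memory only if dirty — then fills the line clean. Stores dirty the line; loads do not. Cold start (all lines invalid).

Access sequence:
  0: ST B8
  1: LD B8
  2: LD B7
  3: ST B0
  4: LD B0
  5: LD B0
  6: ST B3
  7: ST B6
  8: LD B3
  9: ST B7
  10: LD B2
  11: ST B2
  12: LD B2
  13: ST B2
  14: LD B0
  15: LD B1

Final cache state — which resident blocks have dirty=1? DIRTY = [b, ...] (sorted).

DIRTY = [2]

0: W B8 → L2 miss [D]
1: R B8 → L2 hit [D]
2: R B7 → L1 miss [-]
3: W B0 → L0 miss [D]
4: R B0 → L0 hit [D]
5: R B0 → L0 hit [D]
6: W B3 → L0 miss wb→B0 [D]
7: W B6 → L0 miss wb→B3 [D]
8: R B3 → L0 miss wb→B6 [-]
9: W B7 → L1 hit [D]
10: R B2 → L2 miss wb→B8 [-]
11: W B2 → L2 hit [D]
12: R B2 → L2 hit [D]
13: W B2 → L2 hit [D]
14: R B0 → L0 miss [-]
15: R B1 → L1 miss wb→B7 [-]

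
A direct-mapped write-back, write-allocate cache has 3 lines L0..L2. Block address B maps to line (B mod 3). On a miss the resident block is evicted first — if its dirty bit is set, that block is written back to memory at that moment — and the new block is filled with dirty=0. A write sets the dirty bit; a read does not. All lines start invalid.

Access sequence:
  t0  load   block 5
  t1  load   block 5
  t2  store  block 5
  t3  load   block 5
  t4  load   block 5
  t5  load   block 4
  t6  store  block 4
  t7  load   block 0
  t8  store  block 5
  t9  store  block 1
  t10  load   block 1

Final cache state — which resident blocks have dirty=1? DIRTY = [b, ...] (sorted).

  0 | R B5 → L2 miss [-]
  1 | R B5 → L2 hit [-]
  2 | W B5 → L2 hit [D]
  3 | R B5 → L2 hit [D]
  4 | R B5 → L2 hit [D]
  5 | R B4 → L1 miss [-]
  6 | W B4 → L1 hit [D]
  7 | R B0 → L0 miss [-]
  8 | W B5 → L2 hit [D]
  9 | W B1 → L1 miss wb→B4 [D]
  10 | R B1 → L1 hit [D]

DIRTY = [1, 5]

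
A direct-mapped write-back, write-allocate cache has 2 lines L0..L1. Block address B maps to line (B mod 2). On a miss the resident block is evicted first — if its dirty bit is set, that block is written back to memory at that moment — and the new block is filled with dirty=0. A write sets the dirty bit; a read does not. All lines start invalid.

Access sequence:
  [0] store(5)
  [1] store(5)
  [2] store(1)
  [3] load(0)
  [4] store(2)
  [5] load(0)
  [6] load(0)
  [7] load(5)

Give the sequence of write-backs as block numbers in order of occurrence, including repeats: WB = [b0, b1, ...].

0: W B5 -> L1 miss  d=D]
1: W B5 -> L1 hit  d=D]
2: W B1 -> L1 miss wb->B5  d=D]
3: R B0 -> L0 miss  d=-]
4: W B2 -> L0 miss  d=D]
5: R B0 -> L0 miss wb->B2  d=-]
6: R B0 -> L0 hit  d=-]
7: R B5 -> L1 miss wb->B1  d=-]

WB = [5, 2, 1]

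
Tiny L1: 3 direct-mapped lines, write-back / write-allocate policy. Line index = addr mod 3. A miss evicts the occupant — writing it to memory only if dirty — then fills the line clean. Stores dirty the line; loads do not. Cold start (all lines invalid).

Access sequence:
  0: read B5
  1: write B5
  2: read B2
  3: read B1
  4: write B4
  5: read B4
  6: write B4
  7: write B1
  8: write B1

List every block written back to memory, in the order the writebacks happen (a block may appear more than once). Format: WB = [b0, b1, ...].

WB = [5, 4]

0: R B5 → L2 miss [-]
1: W B5 → L2 hit [D]
2: R B2 → L2 miss wb→B5 [-]
3: R B1 → L1 miss [-]
4: W B4 → L1 miss [D]
5: R B4 → L1 hit [D]
6: W B4 → L1 hit [D]
7: W B1 → L1 miss wb→B4 [D]
8: W B1 → L1 hit [D]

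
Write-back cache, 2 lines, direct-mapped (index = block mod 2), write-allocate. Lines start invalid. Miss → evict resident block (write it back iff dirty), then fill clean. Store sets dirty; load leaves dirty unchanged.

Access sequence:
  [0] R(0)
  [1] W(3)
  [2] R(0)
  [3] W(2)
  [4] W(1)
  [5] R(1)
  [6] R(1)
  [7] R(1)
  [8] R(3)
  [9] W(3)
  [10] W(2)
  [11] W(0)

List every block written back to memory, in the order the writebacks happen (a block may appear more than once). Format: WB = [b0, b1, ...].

WB = [3, 1, 2]

0: R B0 → L0 miss [-]
1: W B3 → L1 miss [D]
2: R B0 → L0 hit [-]
3: W B2 → L0 miss [D]
4: W B1 → L1 miss wb→B3 [D]
5: R B1 → L1 hit [D]
6: R B1 → L1 hit [D]
7: R B1 → L1 hit [D]
8: R B3 → L1 miss wb→B1 [-]
9: W B3 → L1 hit [D]
10: W B2 → L0 hit [D]
11: W B0 → L0 miss wb→B2 [D]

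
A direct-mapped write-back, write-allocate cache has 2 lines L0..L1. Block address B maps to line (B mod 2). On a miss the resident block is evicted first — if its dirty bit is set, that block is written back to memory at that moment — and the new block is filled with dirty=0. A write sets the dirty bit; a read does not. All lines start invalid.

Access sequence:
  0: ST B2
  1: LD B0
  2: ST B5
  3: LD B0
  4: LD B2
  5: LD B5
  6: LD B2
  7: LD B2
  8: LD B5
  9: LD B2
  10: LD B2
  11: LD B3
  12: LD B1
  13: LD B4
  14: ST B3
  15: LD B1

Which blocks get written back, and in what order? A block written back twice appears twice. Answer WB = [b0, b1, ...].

WB = [2, 5, 3]

0: W B2 -> L0 miss  d=D]
1: R B0 -> L0 miss wb->B2  d=-]
2: W B5 -> L1 miss  d=D]
3: R B0 -> L0 hit  d=-]
4: R B2 -> L0 miss  d=-]
5: R B5 -> L1 hit  d=D]
6: R B2 -> L0 hit  d=-]
7: R B2 -> L0 hit  d=-]
8: R B5 -> L1 hit  d=D]
9: R B2 -> L0 hit  d=-]
10: R B2 -> L0 hit  d=-]
11: R B3 -> L1 miss wb->B5  d=-]
12: R B1 -> L1 miss  d=-]
13: R B4 -> L0 miss  d=-]
14: W B3 -> L1 miss  d=D]
15: R B1 -> L1 miss wb->B3  d=-]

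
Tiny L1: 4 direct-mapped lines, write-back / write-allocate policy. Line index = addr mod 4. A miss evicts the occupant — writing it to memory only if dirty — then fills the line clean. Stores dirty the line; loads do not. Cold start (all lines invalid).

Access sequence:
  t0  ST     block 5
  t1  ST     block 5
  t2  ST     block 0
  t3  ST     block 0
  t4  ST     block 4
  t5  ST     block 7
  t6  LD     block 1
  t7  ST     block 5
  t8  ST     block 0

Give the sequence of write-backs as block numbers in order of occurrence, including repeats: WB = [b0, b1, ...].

WB = [0, 5, 4]

0: W B5 -> L1 miss  d=D]
1: W B5 -> L1 hit  d=D]
2: W B0 -> L0 miss  d=D]
3: W B0 -> L0 hit  d=D]
4: W B4 -> L0 miss wb->B0  d=D]
5: W B7 -> L3 miss  d=D]
6: R B1 -> L1 miss wb->B5  d=-]
7: W B5 -> L1 miss  d=D]
8: W B0 -> L0 miss wb->B4  d=D]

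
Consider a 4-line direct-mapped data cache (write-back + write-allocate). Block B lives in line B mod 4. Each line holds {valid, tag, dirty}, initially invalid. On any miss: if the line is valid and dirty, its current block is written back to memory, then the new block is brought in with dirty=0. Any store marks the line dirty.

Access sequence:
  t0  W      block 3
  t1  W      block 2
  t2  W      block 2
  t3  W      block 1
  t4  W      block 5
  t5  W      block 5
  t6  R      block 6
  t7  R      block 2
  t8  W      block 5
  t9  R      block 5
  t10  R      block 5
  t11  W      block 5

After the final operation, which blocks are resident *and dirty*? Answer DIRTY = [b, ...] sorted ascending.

  0 | W B3 → L3 miss [D]
  1 | W B2 → L2 miss [D]
  2 | W B2 → L2 hit [D]
  3 | W B1 → L1 miss [D]
  4 | W B5 → L1 miss wb→B1 [D]
  5 | W B5 → L1 hit [D]
  6 | R B6 → L2 miss wb→B2 [-]
  7 | R B2 → L2 miss [-]
  8 | W B5 → L1 hit [D]
  9 | R B5 → L1 hit [D]
  10 | R B5 → L1 hit [D]
  11 | W B5 → L1 hit [D]

DIRTY = [3, 5]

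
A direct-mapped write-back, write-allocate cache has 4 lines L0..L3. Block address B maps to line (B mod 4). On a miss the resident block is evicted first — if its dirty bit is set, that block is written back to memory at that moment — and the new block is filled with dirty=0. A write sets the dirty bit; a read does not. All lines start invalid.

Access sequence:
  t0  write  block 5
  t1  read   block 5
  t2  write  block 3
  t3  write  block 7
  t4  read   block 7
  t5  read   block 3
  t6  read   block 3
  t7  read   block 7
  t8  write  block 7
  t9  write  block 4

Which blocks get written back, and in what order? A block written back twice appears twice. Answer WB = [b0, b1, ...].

0: W B5 → L1 miss [D]
1: R B5 → L1 hit [D]
2: W B3 → L3 miss [D]
3: W B7 → L3 miss wb→B3 [D]
4: R B7 → L3 hit [D]
5: R B3 → L3 miss wb→B7 [-]
6: R B3 → L3 hit [-]
7: R B7 → L3 miss [-]
8: W B7 → L3 hit [D]
9: W B4 → L0 miss [D]

WB = [3, 7]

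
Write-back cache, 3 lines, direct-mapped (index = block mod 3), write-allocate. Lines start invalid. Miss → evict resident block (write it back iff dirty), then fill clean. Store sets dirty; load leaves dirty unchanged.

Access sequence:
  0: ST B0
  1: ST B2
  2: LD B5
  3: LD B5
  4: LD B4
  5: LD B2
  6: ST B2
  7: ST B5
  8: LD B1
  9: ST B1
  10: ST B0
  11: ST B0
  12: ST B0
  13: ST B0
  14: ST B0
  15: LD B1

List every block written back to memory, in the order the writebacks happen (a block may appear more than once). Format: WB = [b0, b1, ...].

0: W B0 -> L0 miss  d=D]
1: W B2 -> L2 miss  d=D]
2: R B5 -> L2 miss wb->B2  d=-]
3: R B5 -> L2 hit  d=-]
4: R B4 -> L1 miss  d=-]
5: R B2 -> L2 miss  d=-]
6: W B2 -> L2 hit  d=D]
7: W B5 -> L2 miss wb->B2  d=D]
8: R B1 -> L1 miss  d=-]
9: W B1 -> L1 hit  d=D]
10: W B0 -> L0 hit  d=D]
11: W B0 -> L0 hit  d=D]
12: W B0 -> L0 hit  d=D]
13: W B0 -> L0 hit  d=D]
14: W B0 -> L0 hit  d=D]
15: R B1 -> L1 hit  d=D]

WB = [2, 2]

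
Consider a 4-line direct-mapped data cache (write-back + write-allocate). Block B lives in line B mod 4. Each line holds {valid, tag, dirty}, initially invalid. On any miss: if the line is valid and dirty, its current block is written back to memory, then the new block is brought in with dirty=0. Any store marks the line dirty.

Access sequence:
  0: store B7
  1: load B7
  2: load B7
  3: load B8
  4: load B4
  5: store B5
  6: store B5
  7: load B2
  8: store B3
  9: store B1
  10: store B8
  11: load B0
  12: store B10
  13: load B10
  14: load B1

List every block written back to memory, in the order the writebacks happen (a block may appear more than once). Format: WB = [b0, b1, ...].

WB = [7, 5, 8]

  0 | W B7 → L3 miss [D]
  1 | R B7 → L3 hit [D]
  2 | R B7 → L3 hit [D]
  3 | R B8 → L0 miss [-]
  4 | R B4 → L0 miss [-]
  5 | W B5 → L1 miss [D]
  6 | W B5 → L1 hit [D]
  7 | R B2 → L2 miss [-]
  8 | W B3 → L3 miss wb→B7 [D]
  9 | W B1 → L1 miss wb→B5 [D]
  10 | W B8 → L0 miss [D]
  11 | R B0 → L0 miss wb→B8 [-]
  12 | W B10 → L2 miss [D]
  13 | R B10 → L2 hit [D]
  14 | R B1 → L1 hit [D]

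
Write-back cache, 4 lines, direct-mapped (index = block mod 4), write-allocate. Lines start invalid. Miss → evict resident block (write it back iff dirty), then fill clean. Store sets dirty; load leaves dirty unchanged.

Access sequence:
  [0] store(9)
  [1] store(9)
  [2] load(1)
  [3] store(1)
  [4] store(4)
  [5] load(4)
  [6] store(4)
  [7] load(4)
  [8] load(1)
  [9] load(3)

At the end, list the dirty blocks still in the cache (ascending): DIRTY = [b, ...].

0: W B9 → L1 miss [D]
1: W B9 → L1 hit [D]
2: R B1 → L1 miss wb→B9 [-]
3: W B1 → L1 hit [D]
4: W B4 → L0 miss [D]
5: R B4 → L0 hit [D]
6: W B4 → L0 hit [D]
7: R B4 → L0 hit [D]
8: R B1 → L1 hit [D]
9: R B3 → L3 miss [-]

DIRTY = [1, 4]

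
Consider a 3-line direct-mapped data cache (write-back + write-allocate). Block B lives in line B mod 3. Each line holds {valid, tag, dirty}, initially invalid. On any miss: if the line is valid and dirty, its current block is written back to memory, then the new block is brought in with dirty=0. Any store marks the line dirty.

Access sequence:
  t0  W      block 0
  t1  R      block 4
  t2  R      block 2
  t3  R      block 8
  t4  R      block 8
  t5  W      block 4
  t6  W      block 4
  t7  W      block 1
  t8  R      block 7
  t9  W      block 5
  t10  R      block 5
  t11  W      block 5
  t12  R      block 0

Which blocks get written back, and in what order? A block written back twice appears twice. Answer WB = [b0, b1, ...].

  0 | W B0 → L0 miss [D]
  1 | R B4 → L1 miss [-]
  2 | R B2 → L2 miss [-]
  3 | R B8 → L2 miss [-]
  4 | R B8 → L2 hit [-]
  5 | W B4 → L1 hit [D]
  6 | W B4 → L1 hit [D]
  7 | W B1 → L1 miss wb→B4 [D]
  8 | R B7 → L1 miss wb→B1 [-]
  9 | W B5 → L2 miss [D]
  10 | R B5 → L2 hit [D]
  11 | W B5 → L2 hit [D]
  12 | R B0 → L0 hit [D]

WB = [4, 1]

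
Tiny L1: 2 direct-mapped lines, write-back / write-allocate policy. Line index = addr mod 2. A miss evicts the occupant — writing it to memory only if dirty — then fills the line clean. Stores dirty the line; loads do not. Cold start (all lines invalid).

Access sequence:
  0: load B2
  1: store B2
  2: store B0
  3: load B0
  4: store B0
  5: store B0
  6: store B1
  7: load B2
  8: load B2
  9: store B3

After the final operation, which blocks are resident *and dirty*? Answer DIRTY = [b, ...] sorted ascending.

DIRTY = [3]

0: R B2 → L0 miss [-]
1: W B2 → L0 hit [D]
2: W B0 → L0 miss wb→B2 [D]
3: R B0 → L0 hit [D]
4: W B0 → L0 hit [D]
5: W B0 → L0 hit [D]
6: W B1 → L1 miss [D]
7: R B2 → L0 miss wb→B0 [-]
8: R B2 → L0 hit [-]
9: W B3 → L1 miss wb→B1 [D]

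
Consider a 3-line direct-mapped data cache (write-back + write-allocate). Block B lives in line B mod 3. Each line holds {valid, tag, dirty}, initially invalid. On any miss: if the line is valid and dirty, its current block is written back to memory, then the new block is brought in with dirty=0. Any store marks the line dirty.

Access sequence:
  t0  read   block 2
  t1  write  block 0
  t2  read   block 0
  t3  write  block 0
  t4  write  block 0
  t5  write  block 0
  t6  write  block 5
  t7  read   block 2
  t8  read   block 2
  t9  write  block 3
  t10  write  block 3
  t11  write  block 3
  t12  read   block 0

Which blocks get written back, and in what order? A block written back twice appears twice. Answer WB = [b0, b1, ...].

0: R B2 → L2 miss [-]
1: W B0 → L0 miss [D]
2: R B0 → L0 hit [D]
3: W B0 → L0 hit [D]
4: W B0 → L0 hit [D]
5: W B0 → L0 hit [D]
6: W B5 → L2 miss [D]
7: R B2 → L2 miss wb→B5 [-]
8: R B2 → L2 hit [-]
9: W B3 → L0 miss wb→B0 [D]
10: W B3 → L0 hit [D]
11: W B3 → L0 hit [D]
12: R B0 → L0 miss wb→B3 [-]

WB = [5, 0, 3]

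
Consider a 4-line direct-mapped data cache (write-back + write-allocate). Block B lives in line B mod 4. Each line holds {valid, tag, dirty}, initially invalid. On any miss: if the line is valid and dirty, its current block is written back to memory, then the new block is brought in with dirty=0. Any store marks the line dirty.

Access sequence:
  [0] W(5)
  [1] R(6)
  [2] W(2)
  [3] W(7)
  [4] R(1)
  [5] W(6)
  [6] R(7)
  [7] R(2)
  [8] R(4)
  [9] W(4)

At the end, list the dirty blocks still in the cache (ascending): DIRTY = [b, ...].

DIRTY = [4, 7]

  0 | W B5 → L1 miss [D]
  1 | R B6 → L2 miss [-]
  2 | W B2 → L2 miss [D]
  3 | W B7 → L3 miss [D]
  4 | R B1 → L1 miss wb→B5 [-]
  5 | W B6 → L2 miss wb→B2 [D]
  6 | R B7 → L3 hit [D]
  7 | R B2 → L2 miss wb→B6 [-]
  8 | R B4 → L0 miss [-]
  9 | W B4 → L0 hit [D]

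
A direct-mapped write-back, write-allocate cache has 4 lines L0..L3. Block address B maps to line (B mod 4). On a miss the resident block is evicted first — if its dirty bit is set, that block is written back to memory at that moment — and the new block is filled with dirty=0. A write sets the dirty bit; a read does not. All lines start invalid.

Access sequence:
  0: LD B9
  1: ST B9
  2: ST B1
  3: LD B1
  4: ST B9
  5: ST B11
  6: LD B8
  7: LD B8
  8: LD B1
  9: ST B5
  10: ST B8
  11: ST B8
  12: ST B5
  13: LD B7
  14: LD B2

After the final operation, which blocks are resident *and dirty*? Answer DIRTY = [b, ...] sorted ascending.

0: R B9 → L1 miss [-]
1: W B9 → L1 hit [D]
2: W B1 → L1 miss wb→B9 [D]
3: R B1 → L1 hit [D]
4: W B9 → L1 miss wb→B1 [D]
5: W B11 → L3 miss [D]
6: R B8 → L0 miss [-]
7: R B8 → L0 hit [-]
8: R B1 → L1 miss wb→B9 [-]
9: W B5 → L1 miss [D]
10: W B8 → L0 hit [D]
11: W B8 → L0 hit [D]
12: W B5 → L1 hit [D]
13: R B7 → L3 miss wb→B11 [-]
14: R B2 → L2 miss [-]

DIRTY = [5, 8]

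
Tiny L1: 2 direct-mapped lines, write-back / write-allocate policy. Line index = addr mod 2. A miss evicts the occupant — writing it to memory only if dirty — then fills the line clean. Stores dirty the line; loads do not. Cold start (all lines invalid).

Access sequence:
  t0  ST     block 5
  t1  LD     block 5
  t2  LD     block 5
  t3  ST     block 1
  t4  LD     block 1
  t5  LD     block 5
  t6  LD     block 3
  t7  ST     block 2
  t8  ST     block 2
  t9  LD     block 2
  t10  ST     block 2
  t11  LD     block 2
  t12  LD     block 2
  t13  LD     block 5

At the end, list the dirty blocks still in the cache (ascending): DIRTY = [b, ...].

  0 | W B5 → L1 miss [D]
  1 | R B5 → L1 hit [D]
  2 | R B5 → L1 hit [D]
  3 | W B1 → L1 miss wb→B5 [D]
  4 | R B1 → L1 hit [D]
  5 | R B5 → L1 miss wb→B1 [-]
  6 | R B3 → L1 miss [-]
  7 | W B2 → L0 miss [D]
  8 | W B2 → L0 hit [D]
  9 | R B2 → L0 hit [D]
  10 | W B2 → L0 hit [D]
  11 | R B2 → L0 hit [D]
  12 | R B2 → L0 hit [D]
  13 | R B5 → L1 miss [-]

DIRTY = [2]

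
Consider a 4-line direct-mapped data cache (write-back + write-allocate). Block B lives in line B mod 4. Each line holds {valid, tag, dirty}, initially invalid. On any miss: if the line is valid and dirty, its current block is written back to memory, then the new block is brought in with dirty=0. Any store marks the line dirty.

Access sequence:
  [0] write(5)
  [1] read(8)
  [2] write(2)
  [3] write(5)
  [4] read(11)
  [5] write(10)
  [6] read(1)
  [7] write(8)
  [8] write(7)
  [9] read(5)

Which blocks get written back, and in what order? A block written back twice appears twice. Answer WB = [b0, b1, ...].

WB = [2, 5]

  0 | W B5 → L1 miss [D]
  1 | R B8 → L0 miss [-]
  2 | W B2 → L2 miss [D]
  3 | W B5 → L1 hit [D]
  4 | R B11 → L3 miss [-]
  5 | W B10 → L2 miss wb→B2 [D]
  6 | R B1 → L1 miss wb→B5 [-]
  7 | W B8 → L0 hit [D]
  8 | W B7 → L3 miss [D]
  9 | R B5 → L1 miss [-]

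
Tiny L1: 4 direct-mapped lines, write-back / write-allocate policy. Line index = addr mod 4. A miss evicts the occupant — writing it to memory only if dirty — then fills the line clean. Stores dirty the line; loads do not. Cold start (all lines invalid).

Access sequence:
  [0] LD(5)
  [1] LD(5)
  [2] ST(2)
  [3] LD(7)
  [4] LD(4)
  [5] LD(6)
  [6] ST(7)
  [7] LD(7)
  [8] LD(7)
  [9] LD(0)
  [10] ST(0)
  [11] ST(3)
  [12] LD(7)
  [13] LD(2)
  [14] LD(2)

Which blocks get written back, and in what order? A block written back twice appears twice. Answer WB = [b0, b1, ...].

WB = [2, 7, 3]

  0 | R B5 → L1 miss [-]
  1 | R B5 → L1 hit [-]
  2 | W B2 → L2 miss [D]
  3 | R B7 → L3 miss [-]
  4 | R B4 → L0 miss [-]
  5 | R B6 → L2 miss wb→B2 [-]
  6 | W B7 → L3 hit [D]
  7 | R B7 → L3 hit [D]
  8 | R B7 → L3 hit [D]
  9 | R B0 → L0 miss [-]
  10 | W B0 → L0 hit [D]
  11 | W B3 → L3 miss wb→B7 [D]
  12 | R B7 → L3 miss wb→B3 [-]
  13 | R B2 → L2 miss [-]
  14 | R B2 → L2 hit [-]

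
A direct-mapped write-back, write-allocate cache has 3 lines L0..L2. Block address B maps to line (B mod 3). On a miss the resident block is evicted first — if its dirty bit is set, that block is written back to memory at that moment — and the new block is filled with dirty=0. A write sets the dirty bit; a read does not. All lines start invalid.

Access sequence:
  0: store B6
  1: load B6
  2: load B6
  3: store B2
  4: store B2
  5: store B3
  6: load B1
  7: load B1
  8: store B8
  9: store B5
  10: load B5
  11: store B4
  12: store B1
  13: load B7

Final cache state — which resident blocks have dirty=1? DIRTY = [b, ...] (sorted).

DIRTY = [3, 5]

0: W B6 -> L0 miss  d=D]
1: R B6 -> L0 hit  d=D]
2: R B6 -> L0 hit  d=D]
3: W B2 -> L2 miss  d=D]
4: W B2 -> L2 hit  d=D]
5: W B3 -> L0 miss wb->B6  d=D]
6: R B1 -> L1 miss  d=-]
7: R B1 -> L1 hit  d=-]
8: W B8 -> L2 miss wb->B2  d=D]
9: W B5 -> L2 miss wb->B8  d=D]
10: R B5 -> L2 hit  d=D]
11: W B4 -> L1 miss  d=D]
12: W B1 -> L1 miss wb->B4  d=D]
13: R B7 -> L1 miss wb->B1  d=-]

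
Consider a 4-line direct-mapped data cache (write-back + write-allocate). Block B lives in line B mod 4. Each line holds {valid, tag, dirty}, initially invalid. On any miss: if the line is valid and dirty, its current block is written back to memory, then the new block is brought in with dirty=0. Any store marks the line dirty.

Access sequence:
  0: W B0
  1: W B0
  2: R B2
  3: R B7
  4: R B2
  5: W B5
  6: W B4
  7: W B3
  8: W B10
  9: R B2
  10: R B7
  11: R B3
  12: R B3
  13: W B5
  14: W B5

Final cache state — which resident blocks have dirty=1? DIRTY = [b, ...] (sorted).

0: W B0 -> L0 miss  d=D]
1: W B0 -> L0 hit  d=D]
2: R B2 -> L2 miss  d=-]
3: R B7 -> L3 miss  d=-]
4: R B2 -> L2 hit  d=-]
5: W B5 -> L1 miss  d=D]
6: W B4 -> L0 miss wb->B0  d=D]
7: W B3 -> L3 miss  d=D]
8: W B10 -> L2 miss  d=D]
9: R B2 -> L2 miss wb->B10  d=-]
10: R B7 -> L3 miss wb->B3  d=-]
11: R B3 -> L3 miss  d=-]
12: R B3 -> L3 hit  d=-]
13: W B5 -> L1 hit  d=D]
14: W B5 -> L1 hit  d=D]

DIRTY = [4, 5]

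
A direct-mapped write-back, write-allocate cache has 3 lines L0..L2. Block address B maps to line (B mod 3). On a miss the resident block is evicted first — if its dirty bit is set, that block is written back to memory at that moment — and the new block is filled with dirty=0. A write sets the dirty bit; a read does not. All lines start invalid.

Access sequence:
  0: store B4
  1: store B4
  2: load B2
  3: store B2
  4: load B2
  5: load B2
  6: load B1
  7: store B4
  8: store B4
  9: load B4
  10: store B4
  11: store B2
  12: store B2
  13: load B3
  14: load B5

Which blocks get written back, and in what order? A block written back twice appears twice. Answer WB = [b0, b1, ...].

WB = [4, 2]

0: W B4 → L1 miss [D]
1: W B4 → L1 hit [D]
2: R B2 → L2 miss [-]
3: W B2 → L2 hit [D]
4: R B2 → L2 hit [D]
5: R B2 → L2 hit [D]
6: R B1 → L1 miss wb→B4 [-]
7: W B4 → L1 miss [D]
8: W B4 → L1 hit [D]
9: R B4 → L1 hit [D]
10: W B4 → L1 hit [D]
11: W B2 → L2 hit [D]
12: W B2 → L2 hit [D]
13: R B3 → L0 miss [-]
14: R B5 → L2 miss wb→B2 [-]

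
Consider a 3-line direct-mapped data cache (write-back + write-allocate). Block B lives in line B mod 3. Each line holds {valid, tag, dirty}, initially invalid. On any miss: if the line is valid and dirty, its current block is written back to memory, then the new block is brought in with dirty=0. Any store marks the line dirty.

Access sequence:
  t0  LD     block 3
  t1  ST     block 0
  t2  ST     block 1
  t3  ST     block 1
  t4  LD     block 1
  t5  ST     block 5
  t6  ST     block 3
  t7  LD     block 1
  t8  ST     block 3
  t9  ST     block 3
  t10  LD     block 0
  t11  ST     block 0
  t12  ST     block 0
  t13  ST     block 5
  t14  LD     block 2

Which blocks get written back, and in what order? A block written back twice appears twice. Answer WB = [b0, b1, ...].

WB = [0, 3, 5]

0: R B3 → L0 miss [-]
1: W B0 → L0 miss [D]
2: W B1 → L1 miss [D]
3: W B1 → L1 hit [D]
4: R B1 → L1 hit [D]
5: W B5 → L2 miss [D]
6: W B3 → L0 miss wb→B0 [D]
7: R B1 → L1 hit [D]
8: W B3 → L0 hit [D]
9: W B3 → L0 hit [D]
10: R B0 → L0 miss wb→B3 [-]
11: W B0 → L0 hit [D]
12: W B0 → L0 hit [D]
13: W B5 → L2 hit [D]
14: R B2 → L2 miss wb→B5 [-]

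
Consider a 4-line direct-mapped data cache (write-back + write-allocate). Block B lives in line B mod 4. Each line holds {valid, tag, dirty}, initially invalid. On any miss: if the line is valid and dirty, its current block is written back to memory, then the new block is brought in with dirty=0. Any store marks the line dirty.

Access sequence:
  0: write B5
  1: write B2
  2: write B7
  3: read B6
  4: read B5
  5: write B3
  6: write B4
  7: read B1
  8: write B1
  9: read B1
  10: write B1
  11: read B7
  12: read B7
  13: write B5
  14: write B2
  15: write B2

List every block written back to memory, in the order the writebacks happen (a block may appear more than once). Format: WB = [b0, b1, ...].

WB = [2, 7, 5, 3, 1]

0: W B5 -> L1 miss  d=D]
1: W B2 -> L2 miss  d=D]
2: W B7 -> L3 miss  d=D]
3: R B6 -> L2 miss wb->B2  d=-]
4: R B5 -> L1 hit  d=D]
5: W B3 -> L3 miss wb->B7  d=D]
6: W B4 -> L0 miss  d=D]
7: R B1 -> L1 miss wb->B5  d=-]
8: W B1 -> L1 hit  d=D]
9: R B1 -> L1 hit  d=D]
10: W B1 -> L1 hit  d=D]
11: R B7 -> L3 miss wb->B3  d=-]
12: R B7 -> L3 hit  d=-]
13: W B5 -> L1 miss wb->B1  d=D]
14: W B2 -> L2 miss  d=D]
15: W B2 -> L2 hit  d=D]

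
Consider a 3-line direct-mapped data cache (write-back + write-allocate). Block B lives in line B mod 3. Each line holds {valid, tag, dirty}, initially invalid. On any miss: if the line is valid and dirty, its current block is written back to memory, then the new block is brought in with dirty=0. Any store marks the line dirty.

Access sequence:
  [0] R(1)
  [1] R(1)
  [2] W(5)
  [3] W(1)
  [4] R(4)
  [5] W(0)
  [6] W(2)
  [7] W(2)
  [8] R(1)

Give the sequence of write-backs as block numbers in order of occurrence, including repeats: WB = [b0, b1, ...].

WB = [1, 5]

0: R B1 -> L1 miss  d=-]
1: R B1 -> L1 hit  d=-]
2: W B5 -> L2 miss  d=D]
3: W B1 -> L1 hit  d=D]
4: R B4 -> L1 miss wb->B1  d=-]
5: W B0 -> L0 miss  d=D]
6: W B2 -> L2 miss wb->B5  d=D]
7: W B2 -> L2 hit  d=D]
8: R B1 -> L1 miss  d=-]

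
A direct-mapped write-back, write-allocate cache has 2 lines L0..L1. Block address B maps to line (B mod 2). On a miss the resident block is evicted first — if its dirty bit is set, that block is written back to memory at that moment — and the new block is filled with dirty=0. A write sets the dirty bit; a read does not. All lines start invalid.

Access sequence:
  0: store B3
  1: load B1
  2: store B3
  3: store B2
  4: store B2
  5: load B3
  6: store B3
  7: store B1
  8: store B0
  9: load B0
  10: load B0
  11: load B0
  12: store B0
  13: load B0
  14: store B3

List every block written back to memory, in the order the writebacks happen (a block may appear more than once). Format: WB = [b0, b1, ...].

  0 | W B3 → L1 miss [D]
  1 | R B1 → L1 miss wb→B3 [-]
  2 | W B3 → L1 miss [D]
  3 | W B2 → L0 miss [D]
  4 | W B2 → L0 hit [D]
  5 | R B3 → L1 hit [D]
  6 | W B3 → L1 hit [D]
  7 | W B1 → L1 miss wb→B3 [D]
  8 | W B0 → L0 miss wb→B2 [D]
  9 | R B0 → L0 hit [D]
  10 | R B0 → L0 hit [D]
  11 | R B0 → L0 hit [D]
  12 | W B0 → L0 hit [D]
  13 | R B0 → L0 hit [D]
  14 | W B3 → L1 miss wb→B1 [D]

WB = [3, 3, 2, 1]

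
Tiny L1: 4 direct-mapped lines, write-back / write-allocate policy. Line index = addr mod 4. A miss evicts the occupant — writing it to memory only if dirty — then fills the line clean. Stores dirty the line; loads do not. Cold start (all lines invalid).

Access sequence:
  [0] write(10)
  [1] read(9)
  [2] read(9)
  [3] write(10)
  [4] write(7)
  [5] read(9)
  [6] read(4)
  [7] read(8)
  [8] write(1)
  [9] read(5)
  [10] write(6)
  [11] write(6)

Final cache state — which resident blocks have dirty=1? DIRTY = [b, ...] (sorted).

0: W B10 → L2 miss [D]
1: R B9 → L1 miss [-]
2: R B9 → L1 hit [-]
3: W B10 → L2 hit [D]
4: W B7 → L3 miss [D]
5: R B9 → L1 hit [-]
6: R B4 → L0 miss [-]
7: R B8 → L0 miss [-]
8: W B1 → L1 miss [D]
9: R B5 → L1 miss wb→B1 [-]
10: W B6 → L2 miss wb→B10 [D]
11: W B6 → L2 hit [D]

DIRTY = [6, 7]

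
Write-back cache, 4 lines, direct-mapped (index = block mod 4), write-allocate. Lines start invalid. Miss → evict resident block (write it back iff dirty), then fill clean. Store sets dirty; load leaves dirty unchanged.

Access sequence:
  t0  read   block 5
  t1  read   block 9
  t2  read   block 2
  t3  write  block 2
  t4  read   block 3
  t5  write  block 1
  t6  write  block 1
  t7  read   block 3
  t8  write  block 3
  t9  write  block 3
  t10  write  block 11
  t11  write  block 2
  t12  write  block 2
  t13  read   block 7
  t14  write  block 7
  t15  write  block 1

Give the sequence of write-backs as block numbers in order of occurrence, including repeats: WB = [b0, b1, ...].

0: R B5 -> L1 miss  d=-]
1: R B9 -> L1 miss  d=-]
2: R B2 -> L2 miss  d=-]
3: W B2 -> L2 hit  d=D]
4: R B3 -> L3 miss  d=-]
5: W B1 -> L1 miss  d=D]
6: W B1 -> L1 hit  d=D]
7: R B3 -> L3 hit  d=-]
8: W B3 -> L3 hit  d=D]
9: W B3 -> L3 hit  d=D]
10: W B11 -> L3 miss wb->B3  d=D]
11: W B2 -> L2 hit  d=D]
12: W B2 -> L2 hit  d=D]
13: R B7 -> L3 miss wb->B11  d=-]
14: W B7 -> L3 hit  d=D]
15: W B1 -> L1 hit  d=D]

WB = [3, 11]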